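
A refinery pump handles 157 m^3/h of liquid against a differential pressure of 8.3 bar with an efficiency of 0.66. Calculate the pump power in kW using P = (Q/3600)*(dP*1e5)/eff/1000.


Q = 157 / 3600 = 0.0436111 m^3/s
P = 0.0436111 * (8.3 * 1e5) / 0.66 / 1000 = 54.84

54.84 kW


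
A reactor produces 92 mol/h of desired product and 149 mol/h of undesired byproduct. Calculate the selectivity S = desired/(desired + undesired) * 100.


Selectivity = desired / (desired + undesired) * 100
Total products = 92 + 149 = 241 mol/h
S = 92 / 241 * 100
= 0.3817 * 100
= 38.17 %

38.17 %


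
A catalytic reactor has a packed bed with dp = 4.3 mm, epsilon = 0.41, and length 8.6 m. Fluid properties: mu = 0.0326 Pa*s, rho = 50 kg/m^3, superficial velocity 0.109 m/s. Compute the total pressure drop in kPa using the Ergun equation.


dp = 4.3 mm = 0.0043 m
Viscous term = 150*0.0326*0.109*(1-0.41)^2 / (0.0043^2*0.41^3) = 145596
Inertial term = 1.75*50*0.109^2*(1-0.41) / (0.0043*0.41^3) = 2069.63
dP/L = 145596 + 2069.63 = 147666 Pa/m
dP = 147666 * 8.6 / 1000 = 1270 kPa

1270 kPa


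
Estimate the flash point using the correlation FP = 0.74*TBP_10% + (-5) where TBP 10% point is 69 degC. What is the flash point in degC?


FP = 0.74 * 69 + (-5) = 46.06

46.06 degC


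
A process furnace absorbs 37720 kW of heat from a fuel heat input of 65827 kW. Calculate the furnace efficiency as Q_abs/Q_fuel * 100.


Furnace efficiency = Q_absorbed / Q_fuel * 100
= 37720 / 65827 * 100 = 57.30

57.30 %


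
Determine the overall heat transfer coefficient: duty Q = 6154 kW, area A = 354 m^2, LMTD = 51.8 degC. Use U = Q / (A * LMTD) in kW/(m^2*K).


From Q = U*A*LMTD, U = Q / (A * LMTD)
U = 6154 / (354 * 51.8) = 6154 / 18337.2 = 0.3356

0.3356 kW/(m^2*K)


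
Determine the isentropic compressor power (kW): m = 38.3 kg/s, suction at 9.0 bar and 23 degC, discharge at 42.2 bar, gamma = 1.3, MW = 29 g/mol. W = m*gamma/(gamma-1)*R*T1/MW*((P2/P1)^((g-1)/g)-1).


Isentropic work: W = m*(gamma/(gamma-1))*(R*T1/MW)*((P2/P1)^((gamma-1)/gamma) - 1)
T1 = 23 + 273.15 = 296.15 K
Pressure ratio = 42.2 / 9.0 = 4.68889
Exponent = (1.3 - 1)/1.3 = 0.230769
(P2/P1)^exp - 1 = 4.68889^0.230769 - 1 = 0.428441
W = 38.3 * 1.3 / 0.3 * 8.314 * 296.15 / 29 * 0.428441 = 6037

6037 kW


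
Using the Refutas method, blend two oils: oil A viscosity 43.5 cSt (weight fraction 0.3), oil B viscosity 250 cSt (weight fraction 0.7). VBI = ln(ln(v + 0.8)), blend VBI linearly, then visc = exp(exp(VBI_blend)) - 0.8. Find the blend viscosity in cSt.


Refutas method: VBN_i = 14.534*ln(ln(visc_i + 0.8)) + 10.975, blended linearly by mass fraction; since VBN is linear in VBI_i = ln(ln(visc_i + 0.8)) and the fractions sum to 1, blend VBI directly: visc = exp(exp(VBI_blend)) - 0.8
VBI_1 = ln(ln(43.5 + 0.8)) = 1.33263
VBI_2 = ln(ln(250 + 0.8)) = 1.70922
VBI_blend = 0.3 * 1.33263 + 0.7 * 1.70922 = 1.59624
visc_blend = exp(exp(1.59624)) - 0.8 = 138.2

138.2 cSt


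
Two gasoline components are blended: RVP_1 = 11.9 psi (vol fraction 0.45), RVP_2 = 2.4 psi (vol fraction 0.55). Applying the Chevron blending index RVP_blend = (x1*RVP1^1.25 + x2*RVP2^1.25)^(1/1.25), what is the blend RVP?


Chevron index: RVP_blend = (sum xi*RVPi^1.25)^(1/1.25)
RVP^1.25 terms: 0.45 * 11.9^1.25 + 0.55 * 2.4^1.25 = 11.5889
RVP_blend = 11.5889^(1/1.25) = 7.100

7.100 psi


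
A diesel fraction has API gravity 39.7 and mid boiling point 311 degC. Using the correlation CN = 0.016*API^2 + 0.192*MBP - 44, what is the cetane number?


CN = 0.016 * 39.7^2 + 0.192 * 311 - 44
CN = 25.21744 + 59.712 - 44 = 40.92944

40.92944


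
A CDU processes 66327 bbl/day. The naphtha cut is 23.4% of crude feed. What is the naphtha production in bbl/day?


Crude throughput = 66327 bbl/day
Fraction yield = 23.4%
yield = throughput * fraction / 100
yield = 66327 * 23.4 / 100 = 15520.518

15520.518 bbl/day


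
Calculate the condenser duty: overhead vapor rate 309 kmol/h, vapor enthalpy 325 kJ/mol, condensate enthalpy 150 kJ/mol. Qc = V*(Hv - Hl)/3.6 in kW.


Qc = 309 * (325 - 150) / 3.6 = 309 * 175 / 3.6 = 15020

15020 kW


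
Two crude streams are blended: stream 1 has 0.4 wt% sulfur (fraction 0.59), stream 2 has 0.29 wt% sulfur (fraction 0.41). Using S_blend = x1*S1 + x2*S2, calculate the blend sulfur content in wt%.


Linear sulfur blending: S_blend = x1*S1 + x2*S2
Contribution 1: 0.59 * 0.4 = 0.236 wt%
Contribution 2: 0.41 * 0.29 = 0.1189 wt%
S_blend = 0.236 + 0.1189 = 0.3549

0.3549 wt%


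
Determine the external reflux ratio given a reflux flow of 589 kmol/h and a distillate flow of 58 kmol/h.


Reflux ratio definition: R = L / D (liquid returned / distillate withdrawn)
L = 589 kmol/h, D = 58 kmol/h
R = 589 / 58 = 10.16

10.16


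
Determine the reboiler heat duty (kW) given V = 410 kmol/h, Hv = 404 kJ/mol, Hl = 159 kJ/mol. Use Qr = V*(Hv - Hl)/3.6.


Qr = 410 * (404 - 159) / 3.6 = 410 * 245 / 3.6 = 27900

27900 kW


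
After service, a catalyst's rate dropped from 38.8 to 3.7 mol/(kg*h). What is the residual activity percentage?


Activity (%) = (rate_used / rate_fresh) * 100
rate_used = 3.7, rate_fresh = 38.8
= (3.7 / 38.8) * 100
= 0.09536 * 100 = 9.536

9.536 %


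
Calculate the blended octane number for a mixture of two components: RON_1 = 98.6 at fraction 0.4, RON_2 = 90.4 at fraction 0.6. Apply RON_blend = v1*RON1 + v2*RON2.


Linear blending: RON_blend = sum(vi * RONi)
Contribution 1: 0.4 * 98.6 = 39.44
Contribution 2: 0.6 * 90.4 = 54.24
RON_blend = 39.44 + 54.24 = 93.68

93.68


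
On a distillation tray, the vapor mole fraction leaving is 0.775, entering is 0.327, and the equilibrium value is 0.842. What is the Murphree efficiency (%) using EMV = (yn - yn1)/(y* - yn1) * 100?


Murphree vapor efficiency: EMV = (y_n - y_(n-1)) / (y*_n - y_(n-1)) * 100
EMV = (0.775 - 0.327) / (0.842 - 0.327) * 100 = 0.448 / 0.515 * 100 = 86.99

86.99 %


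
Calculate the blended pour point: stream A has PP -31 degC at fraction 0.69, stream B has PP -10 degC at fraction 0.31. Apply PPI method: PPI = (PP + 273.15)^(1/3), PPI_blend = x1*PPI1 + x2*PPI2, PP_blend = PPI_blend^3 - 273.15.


PPI_1 = (-31 + 273.15)^(1/3) = 6.232967
PPI_2 = (-10 + 273.15)^(1/3) = 6.408176
PPI_blend = 0.69 * 6.232967 + 0.31 * 6.408176 = 6.287282
PP_blend = 6.287282^3 - 273.15 = 248.5357 - 273.15 = -24.61

-24.61 degC


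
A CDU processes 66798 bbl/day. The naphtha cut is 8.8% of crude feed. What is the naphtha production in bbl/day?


Crude throughput = 66798 bbl/day
Fraction yield = 8.8%
yield = throughput * fraction / 100
yield = 66798 * 8.8 / 100 = 5878.224

5878.224 bbl/day


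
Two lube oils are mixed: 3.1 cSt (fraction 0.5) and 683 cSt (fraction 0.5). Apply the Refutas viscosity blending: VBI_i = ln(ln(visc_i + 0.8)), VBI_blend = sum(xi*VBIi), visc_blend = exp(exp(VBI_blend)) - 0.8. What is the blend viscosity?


Refutas method: VBN_i = 14.534*ln(ln(visc_i + 0.8)) + 10.975, blended linearly by mass fraction; since VBN is linear in VBI_i = ln(ln(visc_i + 0.8)) and the fractions sum to 1, blend VBI directly: visc = exp(exp(VBI_blend)) - 0.8
VBI_1 = ln(ln(3.1 + 0.8)) = 0.308202
VBI_2 = ln(ln(683 + 0.8)) = 1.87605
VBI_blend = 0.5 * 0.308202 + 0.5 * 1.87605 = 1.09213
visc_blend = exp(exp(1.09213)) - 0.8 = 18.90

18.90 cSt


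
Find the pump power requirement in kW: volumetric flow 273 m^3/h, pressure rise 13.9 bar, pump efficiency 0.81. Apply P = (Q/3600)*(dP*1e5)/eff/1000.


Q = 273 / 3600 = 0.0758333 m^3/s
P = 0.0758333 * (13.9 * 1e5) / 0.81 / 1000 = 130.1

130.1 kW


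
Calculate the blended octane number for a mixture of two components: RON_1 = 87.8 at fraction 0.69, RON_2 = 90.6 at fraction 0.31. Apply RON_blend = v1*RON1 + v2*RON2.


Linear blending: RON_blend = sum(vi * RONi)
Contribution 1: 0.69 * 87.8 = 60.582
Contribution 2: 0.31 * 90.6 = 28.086
RON_blend = 60.582 + 28.086 = 88.668

88.668


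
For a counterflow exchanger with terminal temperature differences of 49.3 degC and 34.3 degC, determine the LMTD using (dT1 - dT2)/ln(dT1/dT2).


LMTD = (dT1 - dT2) / ln(dT1/dT2)
= (49.3 - 34.3) / ln(49.3 / 34.3) = 15 / 0.362779 = 41.35

41.35 degC


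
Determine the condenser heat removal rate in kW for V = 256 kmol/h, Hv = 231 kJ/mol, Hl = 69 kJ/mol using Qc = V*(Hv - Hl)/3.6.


Qc = 256 * (231 - 69) / 3.6 = 256 * 162 / 3.6 = 11520

11520 kW


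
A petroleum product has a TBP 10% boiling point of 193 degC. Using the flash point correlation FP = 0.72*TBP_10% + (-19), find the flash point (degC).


FP = 0.72 * 193 + (-19) = 119.96

119.96 degC


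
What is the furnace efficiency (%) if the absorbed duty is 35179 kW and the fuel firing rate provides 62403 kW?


Furnace efficiency = Q_absorbed / Q_fuel * 100
= 35179 / 62403 * 100 = 56.37

56.37 %


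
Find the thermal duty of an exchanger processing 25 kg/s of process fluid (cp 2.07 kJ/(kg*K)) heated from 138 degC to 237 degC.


Q = m_dot * cp * delta_T
delta_T = 237 - 138 = 99 K
Q = 25 * 2.07 * 99
= 51.75 * 99
= 5123.25 kW

5123.25 kW


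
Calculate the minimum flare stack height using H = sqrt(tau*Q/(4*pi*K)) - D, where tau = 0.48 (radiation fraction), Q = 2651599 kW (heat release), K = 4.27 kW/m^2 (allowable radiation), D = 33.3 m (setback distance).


tau*Q/(4*pi*K) = 0.48 * 2651599 / (4 * pi * 4.27) = 23719.8
sqrt(23719.8) = 154.012
H = 154.012 - 33.3 = 120.7

120.7 m


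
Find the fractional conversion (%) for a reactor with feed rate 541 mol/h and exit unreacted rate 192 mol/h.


X = (F_in - F_out) / F_in * 100
Moles reacted = 541 - 192 = 349
X = 349 / 541 * 100
= 0.6451 * 100
= 64.51 %

64.51 %


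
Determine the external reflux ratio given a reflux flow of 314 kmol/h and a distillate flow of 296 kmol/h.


Reflux ratio definition: R = L / D (liquid returned / distillate withdrawn)
L = 314 kmol/h, D = 296 kmol/h
R = 314 / 296 = 1.061

1.061


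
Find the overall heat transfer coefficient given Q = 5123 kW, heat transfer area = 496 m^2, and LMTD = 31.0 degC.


From Q = U*A*LMTD, U = Q / (A * LMTD)
U = 5123 / (496 * 31.0) = 5123 / 15376 = 0.3332

0.3332 kW/(m^2*K)


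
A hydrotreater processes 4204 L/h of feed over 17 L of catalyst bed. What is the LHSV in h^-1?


LHSV = volumetric feed rate / catalyst volume
= 4204 L/h / 17 L
= 247.3 h^-1

247.3 h^-1


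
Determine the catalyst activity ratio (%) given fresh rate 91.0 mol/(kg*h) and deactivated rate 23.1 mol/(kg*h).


Activity (%) = (rate_used / rate_fresh) * 100
rate_used = 23.1, rate_fresh = 91.0
= (23.1 / 91.0) * 100
= 0.2538 * 100 = 25.38

25.38 %


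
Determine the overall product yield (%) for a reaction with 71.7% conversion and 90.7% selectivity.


Overall yield = conversion (%) * selectivity (%) / 100
Conversion = 71.7%, Selectivity = 90.7%
Y = 71.7 * 90.7 / 100
= 65.0319 %

65.0319 %


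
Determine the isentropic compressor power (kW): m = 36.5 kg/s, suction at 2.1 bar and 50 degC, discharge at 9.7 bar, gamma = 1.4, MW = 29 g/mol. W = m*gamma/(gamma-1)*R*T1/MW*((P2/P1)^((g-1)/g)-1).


Isentropic work: W = m*(gamma/(gamma-1))*(R*T1/MW)*((P2/P1)^((gamma-1)/gamma) - 1)
T1 = 50 + 273.15 = 323.15 K
Pressure ratio = 9.7 / 2.1 = 4.61905
Exponent = (1.4 - 1)/1.4 = 0.285714
(P2/P1)^exp - 1 = 4.61905^0.285714 - 1 = 0.54836
W = 36.5 * 1.4 / 0.4 * 8.314 * 323.15 / 29 * 0.54836 = 6490

6490 kW


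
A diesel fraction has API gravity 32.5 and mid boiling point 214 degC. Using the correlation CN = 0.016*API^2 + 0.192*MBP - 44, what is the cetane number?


CN = 0.016 * 32.5^2 + 0.192 * 214 - 44
CN = 16.9 + 41.088 - 44 = 13.988

13.988


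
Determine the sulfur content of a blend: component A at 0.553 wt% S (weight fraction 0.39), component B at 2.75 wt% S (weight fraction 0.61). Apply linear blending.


Linear sulfur blending: S_blend = x1*S1 + x2*S2
Contribution 1: 0.39 * 0.553 = 0.21567 wt%
Contribution 2: 0.61 * 2.75 = 1.6775 wt%
S_blend = 0.21567 + 1.6775 = 1.89317

1.89317 wt%


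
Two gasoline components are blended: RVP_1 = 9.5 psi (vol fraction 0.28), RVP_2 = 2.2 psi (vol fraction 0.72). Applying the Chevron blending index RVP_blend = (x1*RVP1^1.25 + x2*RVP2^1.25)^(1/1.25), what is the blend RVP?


Chevron index: RVP_blend = (sum xi*RVPi^1.25)^(1/1.25)
RVP^1.25 terms: 0.28 * 9.5^1.25 + 0.72 * 2.2^1.25 = 6.59908
RVP_blend = 6.59908^(1/1.25) = 4.525

4.525 psi


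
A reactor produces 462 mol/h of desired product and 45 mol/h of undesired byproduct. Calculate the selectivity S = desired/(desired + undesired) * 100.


Selectivity = desired / (desired + undesired) * 100
Total products = 462 + 45 = 507 mol/h
S = 462 / 507 * 100
= 0.9112 * 100
= 91.12 %

91.12 %


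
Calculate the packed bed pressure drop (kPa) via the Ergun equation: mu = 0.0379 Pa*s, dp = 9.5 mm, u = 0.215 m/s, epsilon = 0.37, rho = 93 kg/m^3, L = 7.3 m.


dp = 9.5 mm = 0.0095 m
Viscous term = 150*0.0379*0.215*(1-0.37)^2 / (0.0095^2*0.37^3) = 106120
Inertial term = 1.75*93*0.215^2*(1-0.37) / (0.0095*0.37^3) = 9849.4
dP/L = 106120 + 9849.4 = 115969 Pa/m
dP = 115969 * 7.3 / 1000 = 846.6 kPa

846.6 kPa


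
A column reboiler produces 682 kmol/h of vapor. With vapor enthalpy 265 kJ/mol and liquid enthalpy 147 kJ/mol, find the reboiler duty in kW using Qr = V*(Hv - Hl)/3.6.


Qr = 682 * (265 - 147) / 3.6 = 682 * 118 / 3.6 = 22350

22350 kW


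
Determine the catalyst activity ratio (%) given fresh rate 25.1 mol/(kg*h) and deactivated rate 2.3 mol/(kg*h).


Activity (%) = (rate_used / rate_fresh) * 100
rate_used = 2.3, rate_fresh = 25.1
= (2.3 / 25.1) * 100
= 0.09163 * 100 = 9.163

9.163 %


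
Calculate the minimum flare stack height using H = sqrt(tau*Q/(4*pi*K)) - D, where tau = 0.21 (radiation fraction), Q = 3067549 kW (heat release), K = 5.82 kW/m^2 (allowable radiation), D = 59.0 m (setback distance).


tau*Q/(4*pi*K) = 0.21 * 3067549 / (4 * pi * 5.82) = 8808.01
sqrt(8808.01) = 93.851
H = 93.851 - 59.0 = 34.85

34.85 m


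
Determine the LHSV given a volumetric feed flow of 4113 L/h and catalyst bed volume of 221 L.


LHSV = volumetric feed rate / catalyst volume
= 4113 L/h / 221 L
= 18.61 h^-1

18.61 h^-1


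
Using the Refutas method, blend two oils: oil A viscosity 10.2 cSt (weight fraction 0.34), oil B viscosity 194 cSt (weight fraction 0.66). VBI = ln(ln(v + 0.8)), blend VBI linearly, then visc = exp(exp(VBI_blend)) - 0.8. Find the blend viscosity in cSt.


Refutas method: VBN_i = 14.534*ln(ln(visc_i + 0.8)) + 10.975, blended linearly by mass fraction; since VBN is linear in VBI_i = ln(ln(visc_i + 0.8)) and the fractions sum to 1, blend VBI directly: visc = exp(exp(VBI_blend)) - 0.8
VBI_1 = ln(ln(10.2 + 0.8)) = 0.874591
VBI_2 = ln(ln(194 + 0.8)) = 1.6624
VBI_blend = 0.34 * 0.874591 + 0.66 * 1.6624 = 1.39454
visc_blend = exp(exp(1.39454)) - 0.8 = 55.64

55.64 cSt


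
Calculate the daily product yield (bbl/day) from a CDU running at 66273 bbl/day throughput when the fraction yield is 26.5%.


Crude throughput = 66273 bbl/day
Fraction yield = 26.5%
yield = throughput * fraction / 100
yield = 66273 * 26.5 / 100 = 17562.345

17562.345 bbl/day


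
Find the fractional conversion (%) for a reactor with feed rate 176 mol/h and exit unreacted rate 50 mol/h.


X = (F_in - F_out) / F_in * 100
Moles reacted = 176 - 50 = 126
X = 126 / 176 * 100
= 0.7159 * 100
= 71.59 %

71.59 %


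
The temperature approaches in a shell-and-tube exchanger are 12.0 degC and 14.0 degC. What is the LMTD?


LMTD = (dT1 - dT2) / ln(dT1/dT2)
= (12.0 - 14.0) / ln(12.0 / 14.0) = -2 / -0.154151 = 12.97

12.97 degC


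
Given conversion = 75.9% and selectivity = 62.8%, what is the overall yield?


Overall yield = conversion (%) * selectivity (%) / 100
Conversion = 75.9%, Selectivity = 62.8%
Y = 75.9 * 62.8 / 100
= 47.6652 %

47.6652 %


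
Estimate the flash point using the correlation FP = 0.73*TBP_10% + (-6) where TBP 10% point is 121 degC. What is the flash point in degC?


FP = 0.73 * 121 + (-6) = 82.33

82.33 degC


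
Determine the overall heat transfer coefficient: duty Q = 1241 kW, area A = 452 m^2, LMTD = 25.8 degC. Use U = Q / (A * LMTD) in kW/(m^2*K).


From Q = U*A*LMTD, U = Q / (A * LMTD)
U = 1241 / (452 * 25.8) = 1241 / 11661.6 = 0.1064

0.1064 kW/(m^2*K)


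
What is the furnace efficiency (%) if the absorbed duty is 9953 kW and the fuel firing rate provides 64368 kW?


Furnace efficiency = Q_absorbed / Q_fuel * 100
= 9953 / 64368 * 100 = 15.46

15.46 %


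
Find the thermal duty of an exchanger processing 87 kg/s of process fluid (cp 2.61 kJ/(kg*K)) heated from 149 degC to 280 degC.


Q = m_dot * cp * delta_T
delta_T = 280 - 149 = 131 K
Q = 87 * 2.61 * 131
= 227.07 * 131
= 29746.17 kW

29746.17 kW


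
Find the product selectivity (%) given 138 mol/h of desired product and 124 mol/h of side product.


Selectivity = desired / (desired + undesired) * 100
Total products = 138 + 124 = 262 mol/h
S = 138 / 262 * 100
= 0.5267 * 100
= 52.67 %

52.67 %


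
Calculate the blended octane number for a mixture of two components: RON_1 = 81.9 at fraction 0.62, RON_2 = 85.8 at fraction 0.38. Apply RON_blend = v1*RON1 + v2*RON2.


Linear blending: RON_blend = sum(vi * RONi)
Contribution 1: 0.62 * 81.9 = 50.778
Contribution 2: 0.38 * 85.8 = 32.604
RON_blend = 50.778 + 32.604 = 83.382

83.382


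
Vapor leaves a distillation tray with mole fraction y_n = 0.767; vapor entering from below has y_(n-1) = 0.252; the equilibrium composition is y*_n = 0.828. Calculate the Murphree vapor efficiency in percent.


Murphree vapor efficiency: EMV = (y_n - y_(n-1)) / (y*_n - y_(n-1)) * 100
EMV = (0.767 - 0.252) / (0.828 - 0.252) * 100 = 0.515 / 0.576 * 100 = 89.41

89.41 %


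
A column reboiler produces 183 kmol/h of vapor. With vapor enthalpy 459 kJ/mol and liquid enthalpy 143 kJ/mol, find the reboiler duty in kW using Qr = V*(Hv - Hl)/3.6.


Qr = 183 * (459 - 143) / 3.6 = 183 * 316 / 3.6 = 16060

16060 kW


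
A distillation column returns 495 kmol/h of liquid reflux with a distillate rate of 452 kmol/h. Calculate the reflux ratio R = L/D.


Reflux ratio definition: R = L / D (liquid returned / distillate withdrawn)
L = 495 kmol/h, D = 452 kmol/h
R = 495 / 452 = 1.095

1.095


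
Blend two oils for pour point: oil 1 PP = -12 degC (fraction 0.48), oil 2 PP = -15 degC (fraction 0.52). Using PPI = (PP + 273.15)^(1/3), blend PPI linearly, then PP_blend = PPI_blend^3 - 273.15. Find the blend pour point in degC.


PPI_1 = (-12 + 273.15)^(1/3) = 6.391901
PPI_2 = (-15 + 273.15)^(1/3) = 6.36733
PPI_blend = 0.48 * 6.391901 + 0.52 * 6.36733 = 6.379124
PP_blend = 6.379124^3 - 273.15 = 259.5871 - 273.15 = -13.56

-13.56 degC


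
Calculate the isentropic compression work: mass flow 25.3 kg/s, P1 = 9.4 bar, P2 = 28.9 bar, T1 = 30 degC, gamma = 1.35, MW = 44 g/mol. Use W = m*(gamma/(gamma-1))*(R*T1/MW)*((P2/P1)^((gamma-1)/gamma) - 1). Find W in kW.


Isentropic work: W = m*(gamma/(gamma-1))*(R*T1/MW)*((P2/P1)^((gamma-1)/gamma) - 1)
T1 = 30 + 273.15 = 303.15 K
Pressure ratio = 28.9 / 9.4 = 3.07447
Exponent = (1.35 - 1)/1.35 = 0.259259
(P2/P1)^exp - 1 = 3.07447^0.259259 - 1 = 0.338008
W = 25.3 * 1.35 / 0.35 * 8.314 * 303.15 / 44 * 0.338008 = 1889

1889 kW


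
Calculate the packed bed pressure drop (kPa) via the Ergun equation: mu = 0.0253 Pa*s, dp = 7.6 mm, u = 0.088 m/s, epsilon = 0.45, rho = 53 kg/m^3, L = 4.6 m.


dp = 7.6 mm = 0.0076 m
Viscous term = 150*0.0253*0.088*(1-0.45)^2 / (0.0076^2*0.45^3) = 19193.5
Inertial term = 1.75*53*0.088^2*(1-0.45) / (0.0076*0.45^3) = 570.415
dP/L = 19193.5 + 570.415 = 19763.9 Pa/m
dP = 19763.9 * 4.6 / 1000 = 90.91 kPa

90.91 kPa


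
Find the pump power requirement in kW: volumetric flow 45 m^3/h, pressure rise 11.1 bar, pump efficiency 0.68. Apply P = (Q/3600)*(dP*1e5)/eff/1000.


Q = 45 / 3600 = 0.0125 m^3/s
P = 0.0125 * (11.1 * 1e5) / 0.68 / 1000 = 20.40

20.40 kW


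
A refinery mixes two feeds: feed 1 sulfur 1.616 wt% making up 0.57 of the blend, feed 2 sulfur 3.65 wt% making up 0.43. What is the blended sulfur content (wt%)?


Linear sulfur blending: S_blend = x1*S1 + x2*S2
Contribution 1: 0.57 * 1.616 = 0.92112 wt%
Contribution 2: 0.43 * 3.65 = 1.5695 wt%
S_blend = 0.92112 + 1.5695 = 2.49062

2.49062 wt%


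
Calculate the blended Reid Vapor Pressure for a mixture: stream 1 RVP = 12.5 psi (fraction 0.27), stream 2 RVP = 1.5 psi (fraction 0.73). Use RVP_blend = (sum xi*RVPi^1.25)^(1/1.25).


Chevron index: RVP_blend = (sum xi*RVPi^1.25)^(1/1.25)
RVP^1.25 terms: 0.27 * 12.5^1.25 + 0.73 * 1.5^1.25 = 7.55783
RVP_blend = 7.55783^(1/1.25) = 5.043

5.043 psi


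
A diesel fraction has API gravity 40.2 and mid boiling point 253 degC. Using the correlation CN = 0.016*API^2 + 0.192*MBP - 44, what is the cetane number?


CN = 0.016 * 40.2^2 + 0.192 * 253 - 44
CN = 25.85664 + 48.576 - 44 = 30.43264

30.43264


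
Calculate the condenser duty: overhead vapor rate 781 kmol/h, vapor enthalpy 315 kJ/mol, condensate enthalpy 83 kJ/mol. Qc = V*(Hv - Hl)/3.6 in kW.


Qc = 781 * (315 - 83) / 3.6 = 781 * 232 / 3.6 = 50330

50330 kW


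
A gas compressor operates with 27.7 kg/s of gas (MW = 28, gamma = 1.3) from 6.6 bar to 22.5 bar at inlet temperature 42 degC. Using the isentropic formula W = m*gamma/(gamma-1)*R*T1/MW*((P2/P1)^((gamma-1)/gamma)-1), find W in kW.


Isentropic work: W = m*(gamma/(gamma-1))*(R*T1/MW)*((P2/P1)^((gamma-1)/gamma) - 1)
T1 = 42 + 273.15 = 315.15 K
Pressure ratio = 22.5 / 6.6 = 3.40909
Exponent = (1.3 - 1)/1.3 = 0.230769
(P2/P1)^exp - 1 = 3.40909^0.230769 - 1 = 0.327139
W = 27.7 * 1.3 / 0.3 * 8.314 * 315.15 / 28 * 0.327139 = 3675

3675 kW


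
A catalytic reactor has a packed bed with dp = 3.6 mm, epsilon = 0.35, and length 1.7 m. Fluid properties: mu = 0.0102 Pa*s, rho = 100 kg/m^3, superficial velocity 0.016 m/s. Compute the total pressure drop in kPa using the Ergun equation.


dp = 3.6 mm = 0.0036 m
Viscous term = 150*0.0102*0.016*(1-0.35)^2 / (0.0036^2*0.35^3) = 18613.5
Inertial term = 1.75*100*0.016^2*(1-0.35) / (0.0036*0.35^3) = 188.662
dP/L = 18613.5 + 188.662 = 18802.2 Pa/m
dP = 18802.2 * 1.7 / 1000 = 31.96 kPa

31.96 kPa


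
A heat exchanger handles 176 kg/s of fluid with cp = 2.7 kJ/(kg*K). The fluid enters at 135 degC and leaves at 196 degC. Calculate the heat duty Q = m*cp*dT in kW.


Q = m_dot * cp * delta_T
delta_T = 196 - 135 = 61 K
Q = 176 * 2.7 * 61
= 475.2 * 61
= 28987.2 kW

28987.2 kW


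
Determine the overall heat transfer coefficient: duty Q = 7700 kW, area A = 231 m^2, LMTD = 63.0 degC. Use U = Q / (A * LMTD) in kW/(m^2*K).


From Q = U*A*LMTD, U = Q / (A * LMTD)
U = 7700 / (231 * 63.0) = 7700 / 14553 = 0.5291

0.5291 kW/(m^2*K)


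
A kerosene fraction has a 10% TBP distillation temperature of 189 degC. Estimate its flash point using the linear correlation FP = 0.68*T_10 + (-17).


FP = 0.68 * 189 + (-17) = 111.52

111.52 degC


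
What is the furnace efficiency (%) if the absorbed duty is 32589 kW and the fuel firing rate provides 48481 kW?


Furnace efficiency = Q_absorbed / Q_fuel * 100
= 32589 / 48481 * 100 = 67.22

67.22 %


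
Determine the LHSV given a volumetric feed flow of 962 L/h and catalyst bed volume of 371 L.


LHSV = volumetric feed rate / catalyst volume
= 962 L/h / 371 L
= 2.593 h^-1

2.593 h^-1


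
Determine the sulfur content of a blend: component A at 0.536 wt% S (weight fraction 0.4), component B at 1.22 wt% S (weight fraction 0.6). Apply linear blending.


Linear sulfur blending: S_blend = x1*S1 + x2*S2
Contribution 1: 0.4 * 0.536 = 0.2144 wt%
Contribution 2: 0.6 * 1.22 = 0.732 wt%
S_blend = 0.2144 + 0.732 = 0.9464

0.9464 wt%


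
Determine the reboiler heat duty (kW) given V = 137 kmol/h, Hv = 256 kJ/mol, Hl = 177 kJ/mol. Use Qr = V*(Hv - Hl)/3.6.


Qr = 137 * (256 - 177) / 3.6 = 137 * 79 / 3.6 = 3006

3006 kW


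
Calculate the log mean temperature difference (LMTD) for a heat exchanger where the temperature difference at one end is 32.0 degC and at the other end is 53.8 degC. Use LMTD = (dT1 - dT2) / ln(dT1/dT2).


LMTD = (dT1 - dT2) / ln(dT1/dT2)
= (32.0 - 53.8) / ln(32.0 / 53.8) = -21.8 / -0.519538 = 41.96

41.96 degC


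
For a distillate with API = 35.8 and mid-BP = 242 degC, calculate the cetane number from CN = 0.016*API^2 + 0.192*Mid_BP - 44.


CN = 0.016 * 35.8^2 + 0.192 * 242 - 44
CN = 20.50624 + 46.464 - 44 = 22.97024

22.97024


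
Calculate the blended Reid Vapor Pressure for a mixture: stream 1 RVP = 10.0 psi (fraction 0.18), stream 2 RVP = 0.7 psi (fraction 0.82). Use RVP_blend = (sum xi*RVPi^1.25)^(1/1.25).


Chevron index: RVP_blend = (sum xi*RVPi^1.25)^(1/1.25)
RVP^1.25 terms: 0.18 * 10.0^1.25 + 0.82 * 0.7^1.25 = 3.72594
RVP_blend = 3.72594^(1/1.25) = 2.864

2.864 psi


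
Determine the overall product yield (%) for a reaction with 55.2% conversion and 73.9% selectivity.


Overall yield = conversion (%) * selectivity (%) / 100
Conversion = 55.2%, Selectivity = 73.9%
Y = 55.2 * 73.9 / 100
= 40.7928 %

40.7928 %


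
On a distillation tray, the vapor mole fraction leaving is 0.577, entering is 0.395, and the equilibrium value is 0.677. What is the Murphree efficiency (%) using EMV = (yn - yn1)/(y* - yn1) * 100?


Murphree vapor efficiency: EMV = (y_n - y_(n-1)) / (y*_n - y_(n-1)) * 100
EMV = (0.577 - 0.395) / (0.677 - 0.395) * 100 = 0.182 / 0.282 * 100 = 64.54

64.54 %


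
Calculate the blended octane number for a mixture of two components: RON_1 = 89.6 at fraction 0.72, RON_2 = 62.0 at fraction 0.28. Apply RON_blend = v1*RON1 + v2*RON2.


Linear blending: RON_blend = sum(vi * RONi)
Contribution 1: 0.72 * 89.6 = 64.512
Contribution 2: 0.28 * 62.0 = 17.36
RON_blend = 64.512 + 17.36 = 81.872

81.872


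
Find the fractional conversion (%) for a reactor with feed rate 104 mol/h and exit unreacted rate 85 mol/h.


X = (F_in - F_out) / F_in * 100
Moles reacted = 104 - 85 = 19
X = 19 / 104 * 100
= 0.1827 * 100
= 18.27 %

18.27 %


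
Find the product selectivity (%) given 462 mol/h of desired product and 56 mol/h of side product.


Selectivity = desired / (desired + undesired) * 100
Total products = 462 + 56 = 518 mol/h
S = 462 / 518 * 100
= 0.8919 * 100
= 89.19 %

89.19 %


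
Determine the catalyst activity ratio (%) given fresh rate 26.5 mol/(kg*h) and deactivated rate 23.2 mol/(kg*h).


Activity (%) = (rate_used / rate_fresh) * 100
rate_used = 23.2, rate_fresh = 26.5
= (23.2 / 26.5) * 100
= 0.8755 * 100 = 87.55

87.55 %


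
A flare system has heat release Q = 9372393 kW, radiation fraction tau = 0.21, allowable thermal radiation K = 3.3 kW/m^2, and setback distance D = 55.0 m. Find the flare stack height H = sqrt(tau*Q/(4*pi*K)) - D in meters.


tau*Q/(4*pi*K) = 0.21 * 9372393 / (4 * pi * 3.3) = 47462
sqrt(47462) = 217.858
H = 217.858 - 55.0 = 162.9

162.9 m


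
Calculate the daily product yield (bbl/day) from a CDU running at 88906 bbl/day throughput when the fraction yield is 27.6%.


Crude throughput = 88906 bbl/day
Fraction yield = 27.6%
yield = throughput * fraction / 100
yield = 88906 * 27.6 / 100 = 24538.056

24538.056 bbl/day


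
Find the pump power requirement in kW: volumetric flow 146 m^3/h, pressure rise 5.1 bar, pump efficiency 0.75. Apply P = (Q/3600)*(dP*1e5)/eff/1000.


Q = 146 / 3600 = 0.0405556 m^3/s
P = 0.0405556 * (5.1 * 1e5) / 0.75 / 1000 = 27.58

27.58 kW


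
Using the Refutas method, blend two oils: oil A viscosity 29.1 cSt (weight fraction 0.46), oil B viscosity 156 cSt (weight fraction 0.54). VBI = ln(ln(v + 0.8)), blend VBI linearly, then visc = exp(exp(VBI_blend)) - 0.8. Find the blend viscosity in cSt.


Refutas method: VBN_i = 14.534*ln(ln(visc_i + 0.8)) + 10.975, blended linearly by mass fraction; since VBN is linear in VBI_i = ln(ln(visc_i + 0.8)) and the fractions sum to 1, blend VBI directly: visc = exp(exp(VBI_blend)) - 0.8
VBI_1 = ln(ln(29.1 + 0.8)) = 1.22315
VBI_2 = ln(ln(156 + 0.8)) = 1.62037
VBI_blend = 0.46 * 1.22315 + 0.54 * 1.62037 = 1.43765
visc_blend = exp(exp(1.43765)) - 0.8 = 66.61

66.61 cSt


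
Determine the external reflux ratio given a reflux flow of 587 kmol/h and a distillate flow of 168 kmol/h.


Reflux ratio definition: R = L / D (liquid returned / distillate withdrawn)
L = 587 kmol/h, D = 168 kmol/h
R = 587 / 168 = 3.494

3.494


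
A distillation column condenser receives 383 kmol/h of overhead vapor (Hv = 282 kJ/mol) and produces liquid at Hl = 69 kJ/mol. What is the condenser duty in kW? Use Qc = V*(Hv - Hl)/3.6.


Qc = 383 * (282 - 69) / 3.6 = 383 * 213 / 3.6 = 22660

22660 kW


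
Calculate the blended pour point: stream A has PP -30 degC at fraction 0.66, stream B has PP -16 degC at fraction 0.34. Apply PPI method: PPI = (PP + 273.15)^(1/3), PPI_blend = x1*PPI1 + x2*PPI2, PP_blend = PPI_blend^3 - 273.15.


PPI_1 = (-30 + 273.15)^(1/3) = 6.241535
PPI_2 = (-16 + 273.15)^(1/3) = 6.359098
PPI_blend = 0.66 * 6.241535 + 0.34 * 6.359098 = 6.281506
PP_blend = 6.281506^3 - 273.15 = 247.8514 - 273.15 = -25.3

-25.3 degC


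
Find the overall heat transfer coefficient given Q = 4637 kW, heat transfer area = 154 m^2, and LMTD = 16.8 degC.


From Q = U*A*LMTD, U = Q / (A * LMTD)
U = 4637 / (154 * 16.8) = 4637 / 2587.2 = 1.792

1.792 kW/(m^2*K)


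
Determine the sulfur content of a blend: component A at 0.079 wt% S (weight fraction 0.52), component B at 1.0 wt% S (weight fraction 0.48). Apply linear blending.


Linear sulfur blending: S_blend = x1*S1 + x2*S2
Contribution 1: 0.52 * 0.079 = 0.04108 wt%
Contribution 2: 0.48 * 1.0 = 0.48 wt%
S_blend = 0.04108 + 0.48 = 0.52108

0.52108 wt%


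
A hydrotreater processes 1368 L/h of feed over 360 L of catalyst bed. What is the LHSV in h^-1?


LHSV = volumetric feed rate / catalyst volume
= 1368 L/h / 360 L
= 3.800 h^-1

3.800 h^-1


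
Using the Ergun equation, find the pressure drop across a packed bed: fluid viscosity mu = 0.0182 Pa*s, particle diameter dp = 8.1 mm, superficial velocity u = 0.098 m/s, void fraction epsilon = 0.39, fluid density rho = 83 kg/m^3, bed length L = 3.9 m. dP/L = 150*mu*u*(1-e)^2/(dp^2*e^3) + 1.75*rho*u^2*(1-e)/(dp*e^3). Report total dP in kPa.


dp = 8.1 mm = 0.0081 m
Viscous term = 150*0.0182*0.098*(1-0.39)^2 / (0.0081^2*0.39^3) = 25579.1
Inertial term = 1.75*83*0.098^2*(1-0.39) / (0.0081*0.39^3) = 1771
dP/L = 25579.1 + 1771 = 27350.1 Pa/m
dP = 27350.1 * 3.9 / 1000 = 106.7 kPa

106.7 kPa


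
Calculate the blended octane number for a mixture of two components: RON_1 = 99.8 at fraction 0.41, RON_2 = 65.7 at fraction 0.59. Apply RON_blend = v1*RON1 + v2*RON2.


Linear blending: RON_blend = sum(vi * RONi)
Contribution 1: 0.41 * 99.8 = 40.918
Contribution 2: 0.59 * 65.7 = 38.763
RON_blend = 40.918 + 38.763 = 79.681

79.681


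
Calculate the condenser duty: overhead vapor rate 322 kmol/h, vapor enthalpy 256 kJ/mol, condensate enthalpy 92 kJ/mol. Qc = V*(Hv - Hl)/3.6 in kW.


Qc = 322 * (256 - 92) / 3.6 = 322 * 164 / 3.6 = 14670

14670 kW


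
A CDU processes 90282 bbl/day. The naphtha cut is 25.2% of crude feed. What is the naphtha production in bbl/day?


Crude throughput = 90282 bbl/day
Fraction yield = 25.2%
yield = throughput * fraction / 100
yield = 90282 * 25.2 / 100 = 22751.064

22751.064 bbl/day


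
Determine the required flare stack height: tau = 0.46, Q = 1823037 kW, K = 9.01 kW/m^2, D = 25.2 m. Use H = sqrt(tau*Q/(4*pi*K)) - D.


tau*Q/(4*pi*K) = 0.46 * 1823037 / (4 * pi * 9.01) = 7406.6
sqrt(7406.6) = 86.0616
H = 86.0616 - 25.2 = 60.86

60.86 m


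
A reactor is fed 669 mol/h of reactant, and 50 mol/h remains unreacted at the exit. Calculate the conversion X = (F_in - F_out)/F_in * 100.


X = (F_in - F_out) / F_in * 100
Moles reacted = 669 - 50 = 619
X = 619 / 669 * 100
= 0.9253 * 100
= 92.53 %

92.53 %


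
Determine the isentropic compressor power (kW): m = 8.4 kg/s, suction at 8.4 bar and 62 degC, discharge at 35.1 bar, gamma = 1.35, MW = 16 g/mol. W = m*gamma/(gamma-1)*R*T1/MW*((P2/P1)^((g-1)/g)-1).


Isentropic work: W = m*(gamma/(gamma-1))*(R*T1/MW)*((P2/P1)^((gamma-1)/gamma) - 1)
T1 = 62 + 273.15 = 335.15 K
Pressure ratio = 35.1 / 8.4 = 4.17857
Exponent = (1.35 - 1)/1.35 = 0.259259
(P2/P1)^exp - 1 = 4.17857^0.259259 - 1 = 0.448795
W = 8.4 * 1.35 / 0.35 * 8.314 * 335.15 / 16 * 0.448795 = 2532

2532 kW


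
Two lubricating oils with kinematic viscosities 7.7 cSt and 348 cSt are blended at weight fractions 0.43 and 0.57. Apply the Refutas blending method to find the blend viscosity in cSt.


Refutas method: VBN_i = 14.534*ln(ln(visc_i + 0.8)) + 10.975, blended linearly by mass fraction; since VBN is linear in VBI_i = ln(ln(visc_i + 0.8)) and the fractions sum to 1, blend VBI directly: visc = exp(exp(VBI_blend)) - 0.8
VBI_1 = ln(ln(7.7 + 0.8)) = 0.760837
VBI_2 = ln(ln(348 + 0.8)) = 1.76721
VBI_blend = 0.43 * 0.760837 + 0.57 * 1.76721 = 1.33447
visc_blend = exp(exp(1.33447)) - 0.8 = 43.81

43.81 cSt


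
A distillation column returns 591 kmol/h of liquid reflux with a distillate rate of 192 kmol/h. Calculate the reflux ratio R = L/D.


Reflux ratio definition: R = L / D (liquid returned / distillate withdrawn)
L = 591 kmol/h, D = 192 kmol/h
R = 591 / 192 = 3.078

3.078


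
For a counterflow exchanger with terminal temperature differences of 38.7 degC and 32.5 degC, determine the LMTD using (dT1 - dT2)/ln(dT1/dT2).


LMTD = (dT1 - dT2) / ln(dT1/dT2)
= (38.7 - 32.5) / ln(38.7 / 32.5) = 6.2 / 0.1746 = 35.51

35.51 degC


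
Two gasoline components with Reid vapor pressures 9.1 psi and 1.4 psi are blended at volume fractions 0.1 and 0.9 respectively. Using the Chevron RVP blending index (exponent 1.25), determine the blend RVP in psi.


Chevron index: RVP_blend = (sum xi*RVPi^1.25)^(1/1.25)
RVP^1.25 terms: 0.1 * 9.1^1.25 + 0.9 * 1.4^1.25 = 2.9511
RVP_blend = 2.9511^(1/1.25) = 2.377

2.377 psi


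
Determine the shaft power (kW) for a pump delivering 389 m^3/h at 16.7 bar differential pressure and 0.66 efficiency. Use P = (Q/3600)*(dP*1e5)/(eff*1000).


Q = 389 / 3600 = 0.108056 m^3/s
P = 0.108056 * (16.7 * 1e5) / 0.66 / 1000 = 273.4

273.4 kW


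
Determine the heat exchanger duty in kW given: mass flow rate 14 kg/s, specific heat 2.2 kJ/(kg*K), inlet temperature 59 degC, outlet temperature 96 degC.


Q = m_dot * cp * delta_T
delta_T = 96 - 59 = 37 K
Q = 14 * 2.2 * 37
= 30.8 * 37
= 1139.6 kW

1139.6 kW


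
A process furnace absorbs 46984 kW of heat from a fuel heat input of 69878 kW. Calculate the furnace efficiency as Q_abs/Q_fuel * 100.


Furnace efficiency = Q_absorbed / Q_fuel * 100
= 46984 / 69878 * 100 = 67.24

67.24 %


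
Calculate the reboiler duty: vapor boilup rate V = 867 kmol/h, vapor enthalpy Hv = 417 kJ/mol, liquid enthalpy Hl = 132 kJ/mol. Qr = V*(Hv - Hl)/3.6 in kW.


Qr = 867 * (417 - 132) / 3.6 = 867 * 285 / 3.6 = 68640

68640 kW


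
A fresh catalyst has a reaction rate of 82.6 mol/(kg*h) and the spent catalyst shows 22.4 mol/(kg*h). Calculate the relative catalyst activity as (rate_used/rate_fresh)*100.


Activity (%) = (rate_used / rate_fresh) * 100
rate_used = 22.4, rate_fresh = 82.6
= (22.4 / 82.6) * 100
= 0.2712 * 100 = 27.12

27.12 %


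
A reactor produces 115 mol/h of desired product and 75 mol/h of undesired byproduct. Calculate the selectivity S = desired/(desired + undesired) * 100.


Selectivity = desired / (desired + undesired) * 100
Total products = 115 + 75 = 190 mol/h
S = 115 / 190 * 100
= 0.6053 * 100
= 60.53 %

60.53 %


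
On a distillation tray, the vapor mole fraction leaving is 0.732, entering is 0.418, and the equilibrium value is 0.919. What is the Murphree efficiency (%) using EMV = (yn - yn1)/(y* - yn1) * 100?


Murphree vapor efficiency: EMV = (y_n - y_(n-1)) / (y*_n - y_(n-1)) * 100
EMV = (0.732 - 0.418) / (0.919 - 0.418) * 100 = 0.314 / 0.501 * 100 = 62.67

62.67 %


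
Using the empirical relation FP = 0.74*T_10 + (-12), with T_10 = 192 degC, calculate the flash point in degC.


FP = 0.74 * 192 + (-12) = 130.08

130.08 degC


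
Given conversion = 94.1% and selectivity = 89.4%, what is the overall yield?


Overall yield = conversion (%) * selectivity (%) / 100
Conversion = 94.1%, Selectivity = 89.4%
Y = 94.1 * 89.4 / 100
= 84.1254 %

84.1254 %


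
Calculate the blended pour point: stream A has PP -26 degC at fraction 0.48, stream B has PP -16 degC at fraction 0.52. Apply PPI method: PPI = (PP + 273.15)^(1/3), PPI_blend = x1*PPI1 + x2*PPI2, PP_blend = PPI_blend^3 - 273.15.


PPI_1 = (-26 + 273.15)^(1/3) = 6.275575
PPI_2 = (-16 + 273.15)^(1/3) = 6.359098
PPI_blend = 0.48 * 6.275575 + 0.52 * 6.359098 = 6.319007
PP_blend = 6.319007^3 - 273.15 = 252.317 - 273.15 = -20.83

-20.83 degC


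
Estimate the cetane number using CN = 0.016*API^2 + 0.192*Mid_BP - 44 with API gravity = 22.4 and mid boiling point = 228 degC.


CN = 0.016 * 22.4^2 + 0.192 * 228 - 44
CN = 8.02816 + 43.776 - 44 = 7.80416

7.80416


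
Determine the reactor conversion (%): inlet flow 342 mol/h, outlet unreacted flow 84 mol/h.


X = (F_in - F_out) / F_in * 100
Moles reacted = 342 - 84 = 258
X = 258 / 342 * 100
= 0.7544 * 100
= 75.44 %

75.44 %


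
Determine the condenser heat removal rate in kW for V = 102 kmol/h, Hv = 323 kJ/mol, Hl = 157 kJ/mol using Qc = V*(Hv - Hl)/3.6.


Qc = 102 * (323 - 157) / 3.6 = 102 * 166 / 3.6 = 4703

4703 kW


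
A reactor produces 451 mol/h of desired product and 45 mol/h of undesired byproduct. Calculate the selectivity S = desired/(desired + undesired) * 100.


Selectivity = desired / (desired + undesired) * 100
Total products = 451 + 45 = 496 mol/h
S = 451 / 496 * 100
= 0.9093 * 100
= 90.93 %

90.93 %


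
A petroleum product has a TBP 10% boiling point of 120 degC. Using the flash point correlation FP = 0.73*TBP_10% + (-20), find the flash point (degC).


FP = 0.73 * 120 + (-20) = 67.6

67.6 degC


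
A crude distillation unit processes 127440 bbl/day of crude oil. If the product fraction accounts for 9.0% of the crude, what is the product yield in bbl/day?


Crude throughput = 127440 bbl/day
Fraction yield = 9.0%
yield = throughput * fraction / 100
yield = 127440 * 9.0 / 100 = 11469.6

11469.6 bbl/day


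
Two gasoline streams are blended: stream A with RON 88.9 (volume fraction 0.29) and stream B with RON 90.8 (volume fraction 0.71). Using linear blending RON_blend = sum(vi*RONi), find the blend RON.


Linear blending: RON_blend = sum(vi * RONi)
Contribution 1: 0.29 * 88.9 = 25.781
Contribution 2: 0.71 * 90.8 = 64.468
RON_blend = 25.781 + 64.468 = 90.249

90.249


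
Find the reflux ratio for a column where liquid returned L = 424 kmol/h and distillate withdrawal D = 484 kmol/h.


Reflux ratio definition: R = L / D (liquid returned / distillate withdrawn)
L = 424 kmol/h, D = 484 kmol/h
R = 424 / 484 = 0.8760

0.8760


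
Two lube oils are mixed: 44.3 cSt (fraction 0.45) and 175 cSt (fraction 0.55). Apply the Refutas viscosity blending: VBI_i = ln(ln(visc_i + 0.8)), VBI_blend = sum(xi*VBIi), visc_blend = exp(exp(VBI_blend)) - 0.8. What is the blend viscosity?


Refutas method: VBN_i = 14.534*ln(ln(visc_i + 0.8)) + 10.975, blended linearly by mass fraction; since VBN is linear in VBI_i = ln(ln(visc_i + 0.8)) and the fractions sum to 1, blend VBI directly: visc = exp(exp(VBI_blend)) - 0.8
VBI_1 = ln(ln(44.3 + 0.8)) = 1.33734
VBI_2 = ln(ln(175 + 0.8)) = 1.64275
VBI_blend = 0.45 * 1.33734 + 0.55 * 1.64275 = 1.50532
visc_blend = exp(exp(1.50532)) - 0.8 = 89.72

89.72 cSt


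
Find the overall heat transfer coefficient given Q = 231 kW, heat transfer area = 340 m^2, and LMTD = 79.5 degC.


From Q = U*A*LMTD, U = Q / (A * LMTD)
U = 231 / (340 * 79.5) = 231 / 27030 = 0.008546

0.008546 kW/(m^2*K)


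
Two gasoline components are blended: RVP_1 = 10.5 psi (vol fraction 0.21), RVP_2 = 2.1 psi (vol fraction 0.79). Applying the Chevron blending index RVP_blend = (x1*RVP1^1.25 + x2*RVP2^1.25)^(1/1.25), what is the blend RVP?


Chevron index: RVP_blend = (sum xi*RVPi^1.25)^(1/1.25)
RVP^1.25 terms: 0.21 * 10.5^1.25 + 0.79 * 2.1^1.25 = 5.96633
RVP_blend = 5.96633^(1/1.25) = 4.174

4.174 psi
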